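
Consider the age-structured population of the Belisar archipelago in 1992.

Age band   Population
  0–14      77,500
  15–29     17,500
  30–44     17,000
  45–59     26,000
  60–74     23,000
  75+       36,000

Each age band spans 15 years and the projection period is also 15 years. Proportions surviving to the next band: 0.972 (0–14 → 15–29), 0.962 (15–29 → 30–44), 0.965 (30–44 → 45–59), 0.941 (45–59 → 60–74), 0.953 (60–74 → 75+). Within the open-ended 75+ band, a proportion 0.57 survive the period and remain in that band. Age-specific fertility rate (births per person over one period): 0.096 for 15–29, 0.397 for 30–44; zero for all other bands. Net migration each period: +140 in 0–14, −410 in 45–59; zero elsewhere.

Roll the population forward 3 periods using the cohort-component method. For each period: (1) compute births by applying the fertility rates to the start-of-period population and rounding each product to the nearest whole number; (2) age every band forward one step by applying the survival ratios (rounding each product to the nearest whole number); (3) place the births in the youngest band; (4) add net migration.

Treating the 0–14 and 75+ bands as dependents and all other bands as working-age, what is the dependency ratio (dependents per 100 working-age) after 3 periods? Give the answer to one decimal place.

67.0

Period 1.
Births: 17500 × 0.096 = 1680 ; 17000 × 0.397 = 6749 — total 8429
15–29: 77500 × 0.972 = 75330
30–44: 17500 × 0.962 = 16835
45–59: 17000 × 0.965 = 16405
60–74: 26000 × 0.941 = 24466
75+: 23000 × 0.953 + 36000 × 0.57 = 21919 + 20520 = 42439
Net migration: 0–14 + 140 → 8569; 45–59 − 410 → 15995
Population now: 0–14=8569, 15–29=75330, 30–44=16835, 45–59=15995, 60–74=24466, 75+=42439
Period 2.
Births: 75330 × 0.096 = 7232 ; 16835 × 0.397 = 6683 — total 13915
15–29: 8569 × 0.972 = 8329
30–44: 75330 × 0.962 = 72467
45–59: 16835 × 0.965 = 16246
60–74: 15995 × 0.941 = 15051
75+: 24466 × 0.953 + 42439 × 0.57 = 23316 + 24190 = 47506
Net migration: 0–14 + 140 → 14055; 45–59 − 410 → 15836
Population now: 0–14=14055, 15–29=8329, 30–44=72467, 45–59=15836, 60–74=15051, 75+=47506
Period 3.
Births: 8329 × 0.096 = 800 ; 72467 × 0.397 = 28769 — total 29569
15–29: 14055 × 0.972 = 13661
30–44: 8329 × 0.962 = 8012
45–59: 72467 × 0.965 = 69931
60–74: 15836 × 0.941 = 14902
75+: 15051 × 0.953 + 47506 × 0.57 = 14344 + 27078 = 41422
Net migration: 0–14 + 140 → 29709; 45–59 − 410 → 69521
Population now: 0–14=29709, 15–29=13661, 30–44=8012, 45–59=69521, 60–74=14902, 75+=41422
Dependents (band 0–14 + band 75+) = 29709 + 41422 = 71131; working-age = 106096; ratio = 71131/106096 × 100 = 67.0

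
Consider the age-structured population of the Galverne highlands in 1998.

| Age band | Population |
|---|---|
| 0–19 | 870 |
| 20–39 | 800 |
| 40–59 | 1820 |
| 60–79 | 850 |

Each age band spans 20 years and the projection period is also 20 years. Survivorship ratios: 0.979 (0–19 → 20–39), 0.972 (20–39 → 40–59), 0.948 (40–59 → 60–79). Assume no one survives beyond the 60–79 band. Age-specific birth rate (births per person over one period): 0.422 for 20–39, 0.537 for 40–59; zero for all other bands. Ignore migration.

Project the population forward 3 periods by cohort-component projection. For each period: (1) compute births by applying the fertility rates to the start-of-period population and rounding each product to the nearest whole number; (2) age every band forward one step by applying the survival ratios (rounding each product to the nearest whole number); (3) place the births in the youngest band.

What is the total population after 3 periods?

— Period 1 —
Births: 800 × 0.422 = 338 ; 1820 × 0.537 = 977 → 1315
20–39: 870 × 0.979 = 852
40–59: 800 × 0.972 = 778
60–79: 1820 × 0.948 = 1725
End of period: [1315, 852, 778, 1725]
— Period 2 —
Births: 852 × 0.422 = 360 ; 778 × 0.537 = 418 → 778
20–39: 1315 × 0.979 = 1287
40–59: 852 × 0.972 = 828
60–79: 778 × 0.948 = 738
End of period: [778, 1287, 828, 738]
— Period 3 —
Births: 1287 × 0.422 = 543 ; 828 × 0.537 = 445 → 988
20–39: 778 × 0.979 = 762
40–59: 1287 × 0.972 = 1251
60–79: 828 × 0.948 = 785
End of period: [988, 762, 1251, 785]
Total after period 3: 988 + 762 + 1251 + 785 = 3786

3786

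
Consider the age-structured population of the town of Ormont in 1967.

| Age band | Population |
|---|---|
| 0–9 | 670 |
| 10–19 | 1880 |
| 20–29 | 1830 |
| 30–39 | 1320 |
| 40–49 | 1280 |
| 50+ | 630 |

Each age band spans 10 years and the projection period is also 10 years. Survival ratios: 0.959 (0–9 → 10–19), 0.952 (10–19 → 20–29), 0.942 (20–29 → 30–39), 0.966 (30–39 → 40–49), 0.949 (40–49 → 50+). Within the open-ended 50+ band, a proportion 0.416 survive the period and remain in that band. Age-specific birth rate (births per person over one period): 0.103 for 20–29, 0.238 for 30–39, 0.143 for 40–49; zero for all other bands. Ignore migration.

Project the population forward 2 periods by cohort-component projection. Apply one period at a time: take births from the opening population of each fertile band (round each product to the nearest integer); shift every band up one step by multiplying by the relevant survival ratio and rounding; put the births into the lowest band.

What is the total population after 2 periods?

Numbering the bands 1..6 from youngest to oldest:
Period 1:
Births: 1830 * 0.103 = 188 ; 1320 * 0.238 = 314 ; 1280 * 0.143 = 183 — total 685
Band 2: 670 * 0.959 = 643
Band 3: 1880 * 0.952 = 1790
Band 4: 1830 * 0.942 = 1724
Band 5: 1320 * 0.966 = 1275
Band 6: 1280 * 0.949 + 630 * 0.416 = 1215 + 262 = 1477
Population now: 0–9=685, 10–19=643, 20–29=1790, 30–39=1724, 40–49=1275, 50+=1477
Period 2:
Births: 1790 * 0.103 = 184 ; 1724 * 0.238 = 410 ; 1275 * 0.143 = 182 — total 776
Band 2: 685 * 0.959 = 657
Band 3: 643 * 0.952 = 612
Band 4: 1790 * 0.942 = 1686
Band 5: 1724 * 0.966 = 1665
Band 6: 1275 * 0.949 + 1477 * 0.416 = 1210 + 614 = 1824
Population now: 0–9=776, 10–19=657, 20–29=612, 30–39=1686, 40–49=1665, 50+=1824
Total after period 2: 776 + 657 + 612 + 1686 + 1665 + 1824 = 7220

7220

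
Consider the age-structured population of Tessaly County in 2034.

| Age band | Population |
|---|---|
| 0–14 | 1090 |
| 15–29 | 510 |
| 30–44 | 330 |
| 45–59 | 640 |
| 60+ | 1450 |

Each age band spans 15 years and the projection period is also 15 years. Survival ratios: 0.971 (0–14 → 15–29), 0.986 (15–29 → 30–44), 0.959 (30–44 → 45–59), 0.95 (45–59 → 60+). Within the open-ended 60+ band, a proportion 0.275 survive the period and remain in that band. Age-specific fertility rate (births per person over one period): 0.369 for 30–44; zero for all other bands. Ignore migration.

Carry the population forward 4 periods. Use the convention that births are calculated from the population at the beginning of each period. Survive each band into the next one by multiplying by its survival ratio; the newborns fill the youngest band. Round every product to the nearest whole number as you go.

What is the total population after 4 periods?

(Groups numbered youngest = 1 to oldest = 5.)
Period 1:
Births: 330 × 0.369 = 122
Group 2: 1090 × 0.971 = 1058
Group 3: 510 × 0.986 = 503
Group 4: 330 × 0.959 = 316
Group 5: 640 × 0.95 + 1450 × 0.275 = 608 + 399 = 1007
Giving 122 / 1058 / 503 / 316 / 1007.
Period 2:
Births: 503 × 0.369 = 186
Group 2: 122 × 0.971 = 118
Group 3: 1058 × 0.986 = 1043
Group 4: 503 × 0.959 = 482
Group 5: 316 × 0.95 + 1007 × 0.275 = 300 + 277 = 577
Giving 186 / 118 / 1043 / 482 / 577.
Period 3:
Births: 1043 × 0.369 = 385
Group 2: 186 × 0.971 = 181
Group 3: 118 × 0.986 = 116
Group 4: 1043 × 0.959 = 1000
Group 5: 482 × 0.95 + 577 × 0.275 = 458 + 159 = 617
Giving 385 / 181 / 116 / 1000 / 617.
Period 4:
Births: 116 × 0.369 = 43
Group 2: 385 × 0.971 = 374
Group 3: 181 × 0.986 = 178
Group 4: 116 × 0.959 = 111
Group 5: 1000 × 0.95 + 617 × 0.275 = 950 + 170 = 1120
Giving 43 / 374 / 178 / 111 / 1120.
Total after period 4: 43 + 374 + 178 + 111 + 1120 = 1826

1826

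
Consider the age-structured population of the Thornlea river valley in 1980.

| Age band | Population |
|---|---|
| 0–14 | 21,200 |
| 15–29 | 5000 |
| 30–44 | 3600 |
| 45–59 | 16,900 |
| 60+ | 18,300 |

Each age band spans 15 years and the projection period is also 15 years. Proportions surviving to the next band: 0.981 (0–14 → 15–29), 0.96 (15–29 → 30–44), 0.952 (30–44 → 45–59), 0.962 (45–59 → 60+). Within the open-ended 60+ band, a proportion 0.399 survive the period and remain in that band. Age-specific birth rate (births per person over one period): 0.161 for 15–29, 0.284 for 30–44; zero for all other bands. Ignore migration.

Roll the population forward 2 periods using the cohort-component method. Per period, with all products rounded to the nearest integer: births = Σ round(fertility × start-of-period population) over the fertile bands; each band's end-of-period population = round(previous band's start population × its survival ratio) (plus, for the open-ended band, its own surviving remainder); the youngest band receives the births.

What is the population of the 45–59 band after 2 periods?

4570

Numbering the bands 1..5 from youngest to oldest:
Period 1:
Births: 5000 × 0.161 = 805, 3600 × 0.284 = 1022 → 1827
Band 2: 21200 × 0.981 = 20797
Band 3: 5000 × 0.96 = 4800
Band 4: 3600 × 0.952 = 3427
Band 5: 16900 × 0.962 + 18300 × 0.399 = 16258 + 7302 = 23560
→ [1827, 20797, 4800, 3427, 23560]
Period 2:
Births: 20797 × 0.161 = 3348, 4800 × 0.284 = 1363 → 4711
Band 2: 1827 × 0.981 = 1792
Band 3: 20797 × 0.96 = 19965
Band 4: 4800 × 0.952 = 4570
Band 5: 3427 × 0.962 + 23560 × 0.399 = 3297 + 9400 = 12697
→ [4711, 1792, 19965, 4570, 12697]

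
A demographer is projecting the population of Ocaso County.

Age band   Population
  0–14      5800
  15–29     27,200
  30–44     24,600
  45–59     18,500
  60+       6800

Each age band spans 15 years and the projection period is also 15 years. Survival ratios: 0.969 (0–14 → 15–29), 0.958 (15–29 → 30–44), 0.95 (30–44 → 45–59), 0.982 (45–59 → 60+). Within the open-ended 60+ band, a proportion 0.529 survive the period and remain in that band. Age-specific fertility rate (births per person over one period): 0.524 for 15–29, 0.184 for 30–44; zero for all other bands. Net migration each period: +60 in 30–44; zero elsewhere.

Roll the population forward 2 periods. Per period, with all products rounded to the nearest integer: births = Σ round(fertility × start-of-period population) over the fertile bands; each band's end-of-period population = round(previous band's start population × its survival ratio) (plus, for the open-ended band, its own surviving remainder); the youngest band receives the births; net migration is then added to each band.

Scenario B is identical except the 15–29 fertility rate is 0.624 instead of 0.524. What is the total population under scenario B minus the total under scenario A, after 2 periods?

3198

Call the groups 1 to 5, youngest first.
Period 1:
Births: 27200 × 0.524 = 14253  |  24600 × 0.184 = 4526 → total 18779
Group 2: 5800 × 0.969 = 5620
Group 3: 27200 × 0.958 = 26058
Group 4: 24600 × 0.95 = 23370
Group 5: 18500 × 0.982 + 6800 × 0.529 = 18167 + 3597 = 21764
Net migration: Group 3 + 60 → 26118
→ [18779, 5620, 26118, 23370, 21764]
Period 2:
Births: 5620 × 0.524 = 2945  |  26118 × 0.184 = 4806 → total 7751
Group 2: 18779 × 0.969 = 18197
Group 3: 5620 × 0.958 = 5384
Group 4: 26118 × 0.95 = 24812
Group 5: 23370 × 0.982 + 21764 × 0.529 = 22949 + 11513 = 34462
Net migration: Group 3 + 60 → 5444
→ [7751, 18197, 5444, 24812, 34462]
Scenario A total after 2 periods: 90666
Scenario B projection —
Period 1:
Births: 27200 × 0.624 = 16973  |  24600 × 0.184 = 4526 → total 21499
Group 2: 5800 × 0.969 = 5620
Group 3: 27200 × 0.958 = 26058
Group 4: 24600 × 0.95 = 23370
Group 5: 18500 × 0.982 + 6800 × 0.529 = 18167 + 3597 = 21764
Net migration: Group 3 + 60 → 26118
→ [21499, 5620, 26118, 23370, 21764]
Period 2:
Births: 5620 × 0.624 = 3507  |  26118 × 0.184 = 4806 → total 8313
Group 2: 21499 × 0.969 = 20833
Group 3: 5620 × 0.958 = 5384
Group 4: 26118 × 0.95 = 24812
Group 5: 23370 × 0.982 + 21764 × 0.529 = 22949 + 11513 = 34462
Net migration: Group 3 + 60 → 5444
→ [8313, 20833, 5444, 24812, 34462]
Scenario B total after 2 periods: 93864
Difference B − A = 93864 − 90666 = 3198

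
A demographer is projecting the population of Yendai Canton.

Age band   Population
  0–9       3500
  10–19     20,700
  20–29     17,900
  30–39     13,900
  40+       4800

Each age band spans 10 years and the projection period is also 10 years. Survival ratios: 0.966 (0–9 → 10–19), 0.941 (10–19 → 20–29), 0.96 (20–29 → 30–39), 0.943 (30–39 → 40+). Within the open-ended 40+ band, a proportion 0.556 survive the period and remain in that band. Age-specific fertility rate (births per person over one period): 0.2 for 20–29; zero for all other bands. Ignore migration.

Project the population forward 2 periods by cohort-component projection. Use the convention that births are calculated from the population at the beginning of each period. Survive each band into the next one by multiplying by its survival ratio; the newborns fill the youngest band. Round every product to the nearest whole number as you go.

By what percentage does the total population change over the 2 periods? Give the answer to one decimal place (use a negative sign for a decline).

-10.8

Period 1:
Births: 17900 × 0.2 = 3580
10–19: 3500 × 0.966 = 3381
20–29: 20700 × 0.941 = 19479
30–39: 17900 × 0.96 = 17184
40+: 13900 × 0.943 + 4800 × 0.556 = 13108 + 2669 = 15777
→ [3580, 3381, 19479, 17184, 15777]
Period 2:
Births: 19479 × 0.2 = 3896
10–19: 3580 × 0.966 = 3458
20–29: 3381 × 0.941 = 3182
30–39: 19479 × 0.96 = 18700
40+: 17184 × 0.943 + 15777 × 0.556 = 16205 + 8772 = 24977
→ [3896, 3458, 3182, 18700, 24977]
Total: 60800 → 54213; change = -6587; percentage change = -10.8%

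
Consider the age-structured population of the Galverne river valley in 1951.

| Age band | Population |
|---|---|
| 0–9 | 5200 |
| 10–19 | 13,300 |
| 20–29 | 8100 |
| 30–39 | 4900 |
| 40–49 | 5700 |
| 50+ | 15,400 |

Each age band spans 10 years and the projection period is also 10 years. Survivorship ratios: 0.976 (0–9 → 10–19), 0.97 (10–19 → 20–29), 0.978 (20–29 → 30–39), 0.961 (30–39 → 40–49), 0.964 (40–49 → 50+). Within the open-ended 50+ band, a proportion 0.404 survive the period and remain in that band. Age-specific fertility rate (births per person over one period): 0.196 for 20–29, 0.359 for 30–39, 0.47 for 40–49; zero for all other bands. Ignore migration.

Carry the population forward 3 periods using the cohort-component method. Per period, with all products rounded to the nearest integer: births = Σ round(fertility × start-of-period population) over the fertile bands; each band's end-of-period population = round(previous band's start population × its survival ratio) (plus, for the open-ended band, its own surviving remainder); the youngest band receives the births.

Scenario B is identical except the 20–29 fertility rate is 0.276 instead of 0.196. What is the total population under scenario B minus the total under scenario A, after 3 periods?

Period 1.
Births: 8100 × 0.196 = 1588 ; 4900 × 0.359 = 1759 ; 5700 × 0.47 = 2679 — total 6026
10–19: 5200 × 0.976 = 5075
20–29: 13300 × 0.97 = 12901
30–39: 8100 × 0.978 = 7922
40–49: 4900 × 0.961 = 4709
50+: 5700 × 0.964 + 15400 × 0.404 = 5495 + 6222 = 11717
End of period: [6026, 5075, 12901, 7922, 4709, 11717]
Period 2.
Births: 12901 × 0.196 = 2529 ; 7922 × 0.359 = 2844 ; 4709 × 0.47 = 2213 — total 7586
10–19: 6026 × 0.976 = 5881
20–29: 5075 × 0.97 = 4923
30–39: 12901 × 0.978 = 12617
40–49: 7922 × 0.961 = 7613
50+: 4709 × 0.964 + 11717 × 0.404 = 4539 + 4734 = 9273
End of period: [7586, 5881, 4923, 12617, 7613, 9273]
Period 3.
Births: 4923 × 0.196 = 965 ; 12617 × 0.359 = 4530 ; 7613 × 0.47 = 3578 — total 9073
10–19: 7586 × 0.976 = 7404
20–29: 5881 × 0.97 = 5705
30–39: 4923 × 0.978 = 4815
40–49: 12617 × 0.961 = 12125
50+: 7613 × 0.964 + 9273 × 0.404 = 7339 + 3746 = 11085
End of period: [9073, 7404, 5705, 4815, 12125, 11085]
Scenario A total after 3 periods: 50207
Scenario B projection —
Period 1.
Births: 8100 × 0.276 = 2236 ; 4900 × 0.359 = 1759 ; 5700 × 0.47 = 2679 — total 6674
10–19: 5200 × 0.976 = 5075
20–29: 13300 × 0.97 = 12901
30–39: 8100 × 0.978 = 7922
40–49: 4900 × 0.961 = 4709
50+: 5700 × 0.964 + 15400 × 0.404 = 5495 + 6222 = 11717
End of period: [6674, 5075, 12901, 7922, 4709, 11717]
Period 2.
Births: 12901 × 0.276 = 3561 ; 7922 × 0.359 = 2844 ; 4709 × 0.47 = 2213 — total 8618
10–19: 6674 × 0.976 = 6514
20–29: 5075 × 0.97 = 4923
30–39: 12901 × 0.978 = 12617
40–49: 7922 × 0.961 = 7613
50+: 4709 × 0.964 + 11717 × 0.404 = 4539 + 4734 = 9273
End of period: [8618, 6514, 4923, 12617, 7613, 9273]
Period 3.
Births: 4923 × 0.276 = 1359 ; 12617 × 0.359 = 4530 ; 7613 × 0.47 = 3578 — total 9467
10–19: 8618 × 0.976 = 8411
20–29: 6514 × 0.97 = 6319
30–39: 4923 × 0.978 = 4815
40–49: 12617 × 0.961 = 12125
50+: 7613 × 0.964 + 9273 × 0.404 = 7339 + 3746 = 11085
End of period: [9467, 8411, 6319, 4815, 12125, 11085]
Scenario B total after 3 periods: 52222
Difference B − A = 52222 − 50207 = 2015

2015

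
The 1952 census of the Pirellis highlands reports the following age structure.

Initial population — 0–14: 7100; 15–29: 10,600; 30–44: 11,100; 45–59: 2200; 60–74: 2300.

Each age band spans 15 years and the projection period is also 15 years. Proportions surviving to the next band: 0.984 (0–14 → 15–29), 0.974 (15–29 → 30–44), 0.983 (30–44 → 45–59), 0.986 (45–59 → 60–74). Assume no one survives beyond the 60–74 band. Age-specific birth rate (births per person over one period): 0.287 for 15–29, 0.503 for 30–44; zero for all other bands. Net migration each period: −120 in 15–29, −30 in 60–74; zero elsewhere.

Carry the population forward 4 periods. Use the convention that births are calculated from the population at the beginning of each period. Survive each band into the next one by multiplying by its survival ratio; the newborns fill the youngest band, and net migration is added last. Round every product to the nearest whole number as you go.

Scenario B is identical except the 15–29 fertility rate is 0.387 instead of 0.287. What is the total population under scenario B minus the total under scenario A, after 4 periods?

4342

Let group 1 be 0–14 through group 5 = 60–74.
Period 1:
Births: 10600 × 0.287 = 3042  |  11100 × 0.503 = 5583 → total 8625
Group 2: 7100 × 0.984 = 6986
Group 3: 10600 × 0.974 = 10324
Group 4: 11100 × 0.983 = 10911
Group 5: 2200 × 0.986 = 2169
Net migration: Group 2 − 120 → 6866; Group 5 − 30 → 2139
→ [8625, 6866, 10324, 10911, 2139]
Period 2:
Births: 6866 × 0.287 = 1971  |  10324 × 0.503 = 5193 → total 7164
Group 2: 8625 × 0.984 = 8487
Group 3: 6866 × 0.974 = 6687
Group 4: 10324 × 0.983 = 10148
Group 5: 10911 × 0.986 = 10758
Net migration: Group 2 − 120 → 8367; Group 5 − 30 → 10728
→ [7164, 8367, 6687, 10148, 10728]
Period 3:
Births: 8367 × 0.287 = 2401  |  6687 × 0.503 = 3364 → total 5765
Group 2: 7164 × 0.984 = 7049
Group 3: 8367 × 0.974 = 8149
Group 4: 6687 × 0.983 = 6573
Group 5: 10148 × 0.986 = 10006
Net migration: Group 2 − 120 → 6929; Group 5 − 30 → 9976
→ [5765, 6929, 8149, 6573, 9976]
Period 4:
Births: 6929 × 0.287 = 1989  |  8149 × 0.503 = 4099 → total 6088
Group 2: 5765 × 0.984 = 5673
Group 3: 6929 × 0.974 = 6749
Group 4: 8149 × 0.983 = 8010
Group 5: 6573 × 0.986 = 6481
Net migration: Group 2 − 120 → 5553; Group 5 − 30 → 6451
→ [6088, 5553, 6749, 8010, 6451]
Scenario A total after 4 periods: 32851
Scenario B projection —
Period 1:
Births: 10600 × 0.387 = 4102  |  11100 × 0.503 = 5583 → total 9685
Group 2: 7100 × 0.984 = 6986
Group 3: 10600 × 0.974 = 10324
Group 4: 11100 × 0.983 = 10911
Group 5: 2200 × 0.986 = 2169
Net migration: Group 2 − 120 → 6866; Group 5 − 30 → 2139
→ [9685, 6866, 10324, 10911, 2139]
Period 2:
Births: 6866 × 0.387 = 2657  |  10324 × 0.503 = 5193 → total 7850
Group 2: 9685 × 0.984 = 9530
Group 3: 6866 × 0.974 = 6687
Group 4: 10324 × 0.983 = 10148
Group 5: 10911 × 0.986 = 10758
Net migration: Group 2 − 120 → 9410; Group 5 − 30 → 10728
→ [7850, 9410, 6687, 10148, 10728]
Period 3:
Births: 9410 × 0.387 = 3642  |  6687 × 0.503 = 3364 → total 7006
Group 2: 7850 × 0.984 = 7724
Group 3: 9410 × 0.974 = 9165
Group 4: 6687 × 0.983 = 6573
Group 5: 10148 × 0.986 = 10006
Net migration: Group 2 − 120 → 7604; Group 5 − 30 → 9976
→ [7006, 7604, 9165, 6573, 9976]
Period 4:
Births: 7604 × 0.387 = 2943  |  9165 × 0.503 = 4610 → total 7553
Group 2: 7006 × 0.984 = 6894
Group 3: 7604 × 0.974 = 7406
Group 4: 9165 × 0.983 = 9009
Group 5: 6573 × 0.986 = 6481
Net migration: Group 2 − 120 → 6774; Group 5 − 30 → 6451
→ [7553, 6774, 7406, 9009, 6451]
Scenario B total after 4 periods: 37193
Difference B − A = 37193 − 32851 = 4342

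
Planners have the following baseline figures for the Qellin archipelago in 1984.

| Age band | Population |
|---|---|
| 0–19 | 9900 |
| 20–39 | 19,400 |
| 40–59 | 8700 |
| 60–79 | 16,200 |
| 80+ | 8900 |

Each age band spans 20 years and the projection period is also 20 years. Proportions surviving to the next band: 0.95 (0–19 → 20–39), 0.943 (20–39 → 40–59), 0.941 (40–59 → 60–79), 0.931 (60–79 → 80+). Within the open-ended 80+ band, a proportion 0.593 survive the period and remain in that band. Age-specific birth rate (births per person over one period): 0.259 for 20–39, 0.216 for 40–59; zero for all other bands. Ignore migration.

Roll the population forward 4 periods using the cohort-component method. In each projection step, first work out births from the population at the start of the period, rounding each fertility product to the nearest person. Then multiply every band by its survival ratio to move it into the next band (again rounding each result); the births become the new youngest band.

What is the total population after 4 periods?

Period 1.
Births: 19400 × 0.259 = 5025, 8700 × 0.216 = 1879 → total 6904
20–39: 9900 × 0.95 = 9405
40–59: 19400 × 0.943 = 18294
60–79: 8700 × 0.941 = 8187
80+: 16200 × 0.931 + 8900 × 0.593 = 15082 + 5278 = 20360
→ [6904, 9405, 18294, 8187, 20360]
Period 2.
Births: 9405 × 0.259 = 2436, 18294 × 0.216 = 3952 → total 6388
20–39: 6904 × 0.95 = 6559
40–59: 9405 × 0.943 = 8869
60–79: 18294 × 0.941 = 17215
80+: 8187 × 0.931 + 20360 × 0.593 = 7622 + 12073 = 19695
→ [6388, 6559, 8869, 17215, 19695]
Period 3.
Births: 6559 × 0.259 = 1699, 8869 × 0.216 = 1916 → total 3615
20–39: 6388 × 0.95 = 6069
40–59: 6559 × 0.943 = 6185
60–79: 8869 × 0.941 = 8346
80+: 17215 × 0.931 + 19695 × 0.593 = 16027 + 11679 = 27706
→ [3615, 6069, 6185, 8346, 27706]
Period 4.
Births: 6069 × 0.259 = 1572, 6185 × 0.216 = 1336 → total 2908
20–39: 3615 × 0.95 = 3434
40–59: 6069 × 0.943 = 5723
60–79: 6185 × 0.941 = 5820
80+: 8346 × 0.931 + 27706 × 0.593 = 7770 + 16430 = 24200
→ [2908, 3434, 5723, 5820, 24200]
Total after period 4: 2908 + 3434 + 5723 + 5820 + 24200 = 42085

42085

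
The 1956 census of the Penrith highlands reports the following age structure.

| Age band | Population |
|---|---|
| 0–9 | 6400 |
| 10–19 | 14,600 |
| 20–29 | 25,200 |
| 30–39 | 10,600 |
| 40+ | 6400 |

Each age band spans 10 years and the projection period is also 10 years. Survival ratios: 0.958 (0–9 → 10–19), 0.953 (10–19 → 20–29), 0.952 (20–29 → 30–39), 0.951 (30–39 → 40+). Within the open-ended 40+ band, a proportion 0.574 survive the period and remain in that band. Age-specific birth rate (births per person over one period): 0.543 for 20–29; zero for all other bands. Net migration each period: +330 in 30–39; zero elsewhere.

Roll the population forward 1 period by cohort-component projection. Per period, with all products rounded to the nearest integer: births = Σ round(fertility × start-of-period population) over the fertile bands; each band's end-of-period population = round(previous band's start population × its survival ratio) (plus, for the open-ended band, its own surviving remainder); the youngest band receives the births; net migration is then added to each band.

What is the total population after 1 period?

71804

Period 1:
Births: 25200 × 0.543 = 13684
10–19: 6400 × 0.958 = 6131
20–29: 14600 × 0.953 = 13914
30–39: 25200 × 0.952 = 23990
40+: 10600 × 0.951 + 6400 × 0.574 = 10081 + 3674 = 13755
Net migration: 30–39 + 330 → 24320
→ [13684, 6131, 13914, 24320, 13755]
Total after period 1: 13684 + 6131 + 13914 + 24320 + 13755 = 71804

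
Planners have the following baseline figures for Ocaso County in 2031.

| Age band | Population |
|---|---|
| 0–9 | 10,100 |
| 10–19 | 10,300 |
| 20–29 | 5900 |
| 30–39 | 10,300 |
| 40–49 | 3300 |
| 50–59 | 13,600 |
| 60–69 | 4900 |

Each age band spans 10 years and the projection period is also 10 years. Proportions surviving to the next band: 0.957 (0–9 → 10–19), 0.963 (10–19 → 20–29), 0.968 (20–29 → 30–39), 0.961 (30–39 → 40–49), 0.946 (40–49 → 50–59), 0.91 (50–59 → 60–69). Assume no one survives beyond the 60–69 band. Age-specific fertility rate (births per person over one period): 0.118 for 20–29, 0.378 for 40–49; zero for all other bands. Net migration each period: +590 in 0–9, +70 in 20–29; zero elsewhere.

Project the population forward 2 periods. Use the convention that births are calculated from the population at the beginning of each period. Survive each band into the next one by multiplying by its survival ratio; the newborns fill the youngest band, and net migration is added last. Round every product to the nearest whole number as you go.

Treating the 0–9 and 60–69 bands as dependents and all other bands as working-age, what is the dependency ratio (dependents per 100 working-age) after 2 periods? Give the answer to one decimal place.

23.0

Let group 1 be 0–9 through group 7 = 60–69.
After projecting period 1:
Births: 5900 × 0.118 = 696  |  3300 × 0.378 = 1247 → 1943
Group 2: 10100 × 0.957 = 9666
Group 3: 10300 × 0.963 = 9919
Group 4: 5900 × 0.968 = 5711
Group 5: 10300 × 0.961 = 9898
Group 6: 3300 × 0.946 = 3122
Group 7: 13600 × 0.91 = 12376
Net migration: Group 1 + 590 → 2533; Group 3 + 70 → 9989
Population now: 0–9=2533, 10–19=9666, 20–29=9989, 30–39=5711, 40–49=9898, 50–59=3122, 60–69=12376
After projecting period 2:
Births: 9989 × 0.118 = 1179  |  9898 × 0.378 = 3741 → 4920
Group 2: 2533 × 0.957 = 2424
Group 3: 9666 × 0.963 = 9308
Group 4: 9989 × 0.968 = 9669
Group 5: 5711 × 0.961 = 5488
Group 6: 9898 × 0.946 = 9364
Group 7: 3122 × 0.91 = 2841
Net migration: Group 1 + 590 → 5510; Group 3 + 70 → 9378
Population now: 0–9=5510, 10–19=2424, 20–29=9378, 30–39=9669, 40–49=5488, 50–59=9364, 60–69=2841
Dependents (band 0–9 + band 60–69) = 5510 + 2841 = 8351; working-age = 36323; ratio = 8351/36323 × 100 = 23.0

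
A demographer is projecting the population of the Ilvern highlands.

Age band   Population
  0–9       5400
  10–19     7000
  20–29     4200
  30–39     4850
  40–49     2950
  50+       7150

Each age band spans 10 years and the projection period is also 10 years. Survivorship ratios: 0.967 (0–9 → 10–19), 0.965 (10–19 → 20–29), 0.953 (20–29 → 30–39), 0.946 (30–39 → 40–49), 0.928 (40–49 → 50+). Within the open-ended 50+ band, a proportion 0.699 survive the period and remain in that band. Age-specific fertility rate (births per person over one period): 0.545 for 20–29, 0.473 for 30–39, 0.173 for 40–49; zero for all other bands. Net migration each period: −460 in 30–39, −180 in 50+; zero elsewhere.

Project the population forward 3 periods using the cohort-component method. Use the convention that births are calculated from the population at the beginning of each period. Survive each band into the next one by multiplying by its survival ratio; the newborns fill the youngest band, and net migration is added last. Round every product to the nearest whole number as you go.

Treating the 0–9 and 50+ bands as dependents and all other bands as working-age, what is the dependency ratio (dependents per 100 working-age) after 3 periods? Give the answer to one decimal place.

75.5

Period 1:
Births: 4200 × 0.545 = 2289, 4850 × 0.473 = 2294, 2950 × 0.173 = 510 — total 5093
10–19: 5400 × 0.967 = 5222
20–29: 7000 × 0.965 = 6755
30–39: 4200 × 0.953 = 4003
40–49: 4850 × 0.946 = 4588
50+: 2950 × 0.928 + 7150 × 0.699 = 2738 + 4998 = 7736
Net migration: 30–39 − 460 → 3543; 50+ − 180 → 7556
End of period: [5093, 5222, 6755, 3543, 4588, 7556]
Period 2:
Births: 6755 × 0.545 = 3681, 3543 × 0.473 = 1676, 4588 × 0.173 = 794 — total 6151
10–19: 5093 × 0.967 = 4925
20–29: 5222 × 0.965 = 5039
30–39: 6755 × 0.953 = 6438
40–49: 3543 × 0.946 = 3352
50+: 4588 × 0.928 + 7556 × 0.699 = 4258 + 5282 = 9540
Net migration: 30–39 − 460 → 5978; 50+ − 180 → 9360
End of period: [6151, 4925, 5039, 5978, 3352, 9360]
Period 3:
Births: 5039 × 0.545 = 2746, 5978 × 0.473 = 2828, 3352 × 0.173 = 580 — total 6154
10–19: 6151 × 0.967 = 5948
20–29: 4925 × 0.965 = 4753
30–39: 5039 × 0.953 = 4802
40–49: 5978 × 0.946 = 5655
50+: 3352 × 0.928 + 9360 × 0.699 = 3111 + 6543 = 9654
Net migration: 30–39 − 460 → 4342; 50+ − 180 → 9474
End of period: [6154, 5948, 4753, 4342, 5655, 9474]
Dependents (band 0–9 + band 50+) = 6154 + 9474 = 15628; working-age = 20698; ratio = 15628/20698 × 100 = 75.5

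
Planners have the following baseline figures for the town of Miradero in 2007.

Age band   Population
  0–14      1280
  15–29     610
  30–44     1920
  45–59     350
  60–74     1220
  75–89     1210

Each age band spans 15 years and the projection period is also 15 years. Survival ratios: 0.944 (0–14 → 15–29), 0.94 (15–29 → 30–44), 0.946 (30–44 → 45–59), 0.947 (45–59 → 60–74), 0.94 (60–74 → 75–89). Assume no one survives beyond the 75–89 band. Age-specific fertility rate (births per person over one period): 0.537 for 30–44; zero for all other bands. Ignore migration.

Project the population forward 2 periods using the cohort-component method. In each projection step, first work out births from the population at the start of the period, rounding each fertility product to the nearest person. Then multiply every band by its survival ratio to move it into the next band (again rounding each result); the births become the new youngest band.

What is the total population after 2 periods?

4990

Period 1.
Births: 1920 * 0.537 = 1031
15–29: 1280 * 0.944 = 1208
30–44: 610 * 0.94 = 573
45–59: 1920 * 0.946 = 1816
60–74: 350 * 0.947 = 331
75–89: 1220 * 0.94 = 1147
End of period: [1031, 1208, 573, 1816, 331, 1147]
Period 2.
Births: 573 * 0.537 = 308
15–29: 1031 * 0.944 = 973
30–44: 1208 * 0.94 = 1136
45–59: 573 * 0.946 = 542
60–74: 1816 * 0.947 = 1720
75–89: 331 * 0.94 = 311
End of period: [308, 973, 1136, 542, 1720, 311]
Total after period 2: 308 + 973 + 1136 + 542 + 1720 + 311 = 4990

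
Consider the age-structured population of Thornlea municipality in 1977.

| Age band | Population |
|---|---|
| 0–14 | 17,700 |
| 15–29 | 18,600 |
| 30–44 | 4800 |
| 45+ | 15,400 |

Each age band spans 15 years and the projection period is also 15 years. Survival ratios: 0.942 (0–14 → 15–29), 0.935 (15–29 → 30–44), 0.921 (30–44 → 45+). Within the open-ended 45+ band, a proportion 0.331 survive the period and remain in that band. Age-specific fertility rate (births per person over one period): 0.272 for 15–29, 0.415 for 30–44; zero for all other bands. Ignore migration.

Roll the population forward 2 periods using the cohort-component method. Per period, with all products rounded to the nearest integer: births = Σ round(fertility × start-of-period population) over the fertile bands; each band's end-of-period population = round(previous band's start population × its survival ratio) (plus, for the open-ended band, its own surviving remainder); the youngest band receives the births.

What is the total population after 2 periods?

— Period 1 —
Births: 18600 × 0.272 = 5059  |  4800 × 0.415 = 1992 → total 7051
15–29: 17700 × 0.942 = 16673
30–44: 18600 × 0.935 = 17391
45+: 4800 × 0.921 + 15400 × 0.331 = 4421 + 5097 = 9518
→ [7051, 16673, 17391, 9518]
— Period 2 —
Births: 16673 × 0.272 = 4535  |  17391 × 0.415 = 7217 → total 11752
15–29: 7051 × 0.942 = 6642
30–44: 16673 × 0.935 = 15589
45+: 17391 × 0.921 + 9518 × 0.331 = 16017 + 3150 = 19167
→ [11752, 6642, 15589, 19167]
Total after period 2: 11752 + 6642 + 15589 + 19167 = 53150

53150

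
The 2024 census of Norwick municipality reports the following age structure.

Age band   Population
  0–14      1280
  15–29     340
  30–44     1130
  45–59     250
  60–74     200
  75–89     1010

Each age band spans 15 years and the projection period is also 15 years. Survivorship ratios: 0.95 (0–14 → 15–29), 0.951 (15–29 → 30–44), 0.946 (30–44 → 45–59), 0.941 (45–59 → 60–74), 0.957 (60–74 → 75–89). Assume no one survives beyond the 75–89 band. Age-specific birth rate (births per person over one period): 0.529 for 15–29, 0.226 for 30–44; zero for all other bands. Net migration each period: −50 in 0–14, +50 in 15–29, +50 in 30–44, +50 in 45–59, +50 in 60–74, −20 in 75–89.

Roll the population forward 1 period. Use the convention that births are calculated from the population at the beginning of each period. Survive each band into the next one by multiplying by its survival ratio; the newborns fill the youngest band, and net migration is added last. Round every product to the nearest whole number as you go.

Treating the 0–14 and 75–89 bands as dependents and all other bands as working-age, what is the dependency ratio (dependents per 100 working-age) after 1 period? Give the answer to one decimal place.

Period 1.
Births: 340 × 0.529 = 180  |  1130 × 0.226 = 255 → total 435
15–29: 1280 × 0.95 = 1216
30–44: 340 × 0.951 = 323
45–59: 1130 × 0.946 = 1069
60–74: 250 × 0.941 = 235
75–89: 200 × 0.957 = 191
Net migration: 0–14 − 50 → 385; 15–29 + 50 → 1266; 30–44 + 50 → 373; 45–59 + 50 → 1119; 60–74 + 50 → 285; 75–89 − 20 → 171
End of period: [385, 1266, 373, 1119, 285, 171]
Dependents (band 0–14 + band 75–89) = 385 + 171 = 556; working-age = 3043; ratio = 556/3043 × 100 = 18.3

18.3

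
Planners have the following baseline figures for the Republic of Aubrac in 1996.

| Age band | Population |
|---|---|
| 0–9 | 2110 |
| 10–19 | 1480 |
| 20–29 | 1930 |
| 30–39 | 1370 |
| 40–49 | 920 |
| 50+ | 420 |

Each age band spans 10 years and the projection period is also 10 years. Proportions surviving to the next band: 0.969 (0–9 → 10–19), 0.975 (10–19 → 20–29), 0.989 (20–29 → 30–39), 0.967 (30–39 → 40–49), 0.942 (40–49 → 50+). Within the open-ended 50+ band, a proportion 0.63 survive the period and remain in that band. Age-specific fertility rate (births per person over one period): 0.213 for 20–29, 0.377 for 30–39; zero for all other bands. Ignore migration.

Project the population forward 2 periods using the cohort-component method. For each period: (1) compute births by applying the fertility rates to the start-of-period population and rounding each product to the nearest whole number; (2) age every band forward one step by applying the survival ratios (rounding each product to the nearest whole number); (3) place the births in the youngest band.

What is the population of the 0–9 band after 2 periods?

(Bands numbered youngest = 1 to oldest = 6.)
Period 1.
Births: 1930 * 0.213 = 411 ; 1370 * 0.377 = 516 → 927
Band 2: 2110 * 0.969 = 2045
Band 3: 1480 * 0.975 = 1443
Band 4: 1930 * 0.989 = 1909
Band 5: 1370 * 0.967 = 1325
Band 6: 920 * 0.942 + 420 * 0.63 = 867 + 265 = 1132
Population now: 0–9=927, 10–19=2045, 20–29=1443, 30–39=1909, 40–49=1325, 50+=1132
Period 2.
Births: 1443 * 0.213 = 307 ; 1909 * 0.377 = 720 → 1027
Band 2: 927 * 0.969 = 898
Band 3: 2045 * 0.975 = 1994
Band 4: 1443 * 0.989 = 1427
Band 5: 1909 * 0.967 = 1846
Band 6: 1325 * 0.942 + 1132 * 0.63 = 1248 + 713 = 1961
Population now: 0–9=1027, 10–19=898, 20–29=1994, 30–39=1427, 40–49=1846, 50+=1961

1027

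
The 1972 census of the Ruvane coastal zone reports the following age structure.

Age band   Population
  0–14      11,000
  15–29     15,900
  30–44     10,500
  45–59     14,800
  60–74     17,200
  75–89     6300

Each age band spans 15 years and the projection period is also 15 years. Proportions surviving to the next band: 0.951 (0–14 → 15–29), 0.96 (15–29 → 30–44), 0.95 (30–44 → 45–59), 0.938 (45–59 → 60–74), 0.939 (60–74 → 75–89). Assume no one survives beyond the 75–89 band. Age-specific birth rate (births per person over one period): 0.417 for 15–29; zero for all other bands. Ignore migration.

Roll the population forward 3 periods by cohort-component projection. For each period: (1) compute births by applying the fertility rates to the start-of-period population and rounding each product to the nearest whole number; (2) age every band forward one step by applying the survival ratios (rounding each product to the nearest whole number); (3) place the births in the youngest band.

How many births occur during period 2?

4362

— Period 1 —
Births: 15900 × 0.417 = 6630
15–29: 11000 × 0.951 = 10461
30–44: 15900 × 0.96 = 15264
45–59: 10500 × 0.95 = 9975
60–74: 14800 × 0.938 = 13882
75–89: 17200 × 0.939 = 16151
Population now: 0–14=6630, 15–29=10461, 30–44=15264, 45–59=9975, 60–74=13882, 75–89=16151
— Period 2 —
Births: 10461 × 0.417 = 4362
15–29: 6630 × 0.951 = 6305
30–44: 10461 × 0.96 = 10043
45–59: 15264 × 0.95 = 14501
60–74: 9975 × 0.938 = 9357
75–89: 13882 × 0.939 = 13035
Population now: 0–14=4362, 15–29=6305, 30–44=10043, 45–59=14501, 60–74=9357, 75–89=13035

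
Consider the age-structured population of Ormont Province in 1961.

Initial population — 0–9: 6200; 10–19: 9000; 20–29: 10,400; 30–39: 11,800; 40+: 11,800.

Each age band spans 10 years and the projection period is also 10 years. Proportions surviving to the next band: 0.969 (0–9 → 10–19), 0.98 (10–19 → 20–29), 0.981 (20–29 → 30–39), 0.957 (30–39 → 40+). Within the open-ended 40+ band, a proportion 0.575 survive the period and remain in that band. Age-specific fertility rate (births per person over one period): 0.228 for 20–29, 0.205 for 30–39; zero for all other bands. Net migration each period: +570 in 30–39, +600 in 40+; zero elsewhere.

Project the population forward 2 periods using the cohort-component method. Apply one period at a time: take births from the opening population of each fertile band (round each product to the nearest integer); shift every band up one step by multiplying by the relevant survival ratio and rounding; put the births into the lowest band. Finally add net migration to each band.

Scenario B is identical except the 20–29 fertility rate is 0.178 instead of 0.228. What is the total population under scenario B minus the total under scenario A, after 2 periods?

Call the bands 1 to 5, youngest first.
Period 1:
Births: 10400 × 0.228 = 2371 ; 11800 × 0.205 = 2419 → 4790
Band 2: 6200 × 0.969 = 6008
Band 3: 9000 × 0.98 = 8820
Band 4: 10400 × 0.981 = 10202
Band 5: 11800 × 0.957 + 11800 × 0.575 = 11293 + 6785 = 18078
Net migration: Band 4 + 570 → 10772; Band 5 + 600 → 18678
Population now: 0–9=4790, 10–19=6008, 20–29=8820, 30–39=10772, 40+=18678
Period 2:
Births: 8820 × 0.228 = 2011 ; 10772 × 0.205 = 2208 → 4219
Band 2: 4790 × 0.969 = 4642
Band 3: 6008 × 0.98 = 5888
Band 4: 8820 × 0.981 = 8652
Band 5: 10772 × 0.957 + 18678 × 0.575 = 10309 + 10740 = 21049
Net migration: Band 4 + 570 → 9222; Band 5 + 600 → 21649
Population now: 0–9=4219, 10–19=4642, 20–29=5888, 30–39=9222, 40+=21649
Scenario A total after 2 periods: 45620
Scenario B projection —
Period 1:
Births: 10400 × 0.178 = 1851 ; 11800 × 0.205 = 2419 → 4270
Band 2: 6200 × 0.969 = 6008
Band 3: 9000 × 0.98 = 8820
Band 4: 10400 × 0.981 = 10202
Band 5: 11800 × 0.957 + 11800 × 0.575 = 11293 + 6785 = 18078
Net migration: Band 4 + 570 → 10772; Band 5 + 600 → 18678
Population now: 0–9=4270, 10–19=6008, 20–29=8820, 30–39=10772, 40+=18678
Period 2:
Births: 8820 × 0.178 = 1570 ; 10772 × 0.205 = 2208 → 3778
Band 2: 4270 × 0.969 = 4138
Band 3: 6008 × 0.98 = 5888
Band 4: 8820 × 0.981 = 8652
Band 5: 10772 × 0.957 + 18678 × 0.575 = 10309 + 10740 = 21049
Net migration: Band 4 + 570 → 9222; Band 5 + 600 → 21649
Population now: 0–9=3778, 10–19=4138, 20–29=5888, 30–39=9222, 40+=21649
Scenario B total after 2 periods: 44675
Difference B − A = 44675 − 45620 = -945

-945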